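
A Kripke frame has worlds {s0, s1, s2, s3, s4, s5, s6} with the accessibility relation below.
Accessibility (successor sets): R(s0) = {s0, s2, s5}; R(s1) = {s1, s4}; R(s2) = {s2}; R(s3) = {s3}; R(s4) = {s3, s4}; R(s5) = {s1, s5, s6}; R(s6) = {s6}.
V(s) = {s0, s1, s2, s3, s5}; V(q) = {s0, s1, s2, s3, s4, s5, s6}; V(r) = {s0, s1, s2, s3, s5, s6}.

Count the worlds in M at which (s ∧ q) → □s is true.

5

Let φ = (s ∧ q) → □s. Evaluate φ at each world:
  s0 (successors {s0, s2, s5}): φ is true.
  s1 (successors {s1, s4}): φ is false.
  s2 (successors {s2}): φ is true.
  s3 (successors {s3}): φ is true.
  s4 (successors {s3, s4}): φ is true.
  s5 (successors {s1, s5, s6}): φ is false.
  s6 (successors {s6}): φ is true.
For instance, at s2:
  At s2: s ∧ q is true, □s is true, so (s ∧ q) → □s is true.
    At s2: □s requires s at every successor {s2}.
      At s2: s is true.
    So □s is true at s2.
Satisfying worlds: {s0, s2, s3, s4, s6}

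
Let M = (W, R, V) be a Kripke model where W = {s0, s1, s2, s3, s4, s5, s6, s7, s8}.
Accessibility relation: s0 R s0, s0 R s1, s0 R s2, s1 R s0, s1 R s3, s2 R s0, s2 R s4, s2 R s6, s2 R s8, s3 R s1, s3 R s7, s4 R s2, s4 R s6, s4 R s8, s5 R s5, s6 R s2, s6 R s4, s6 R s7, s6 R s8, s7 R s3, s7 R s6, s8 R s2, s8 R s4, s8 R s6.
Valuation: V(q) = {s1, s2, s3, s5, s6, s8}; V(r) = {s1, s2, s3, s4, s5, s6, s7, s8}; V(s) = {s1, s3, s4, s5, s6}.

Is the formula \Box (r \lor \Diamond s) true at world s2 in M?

Yes

Recall that \Box ψ holds at a world iff ψ holds at every accessible world, and \Diamond ψ holds iff ψ holds at some accessible world.
At s2: \Box (r \lor \Diamond s) requires r \lor \Diamond s at every successor {s0, s4, s6, s8}.
  At s0: r \lor \Diamond s is true.
  At s4: r \lor \Diamond s is true.
  At s6: r \lor \Diamond s is true.
  At s8: r \lor \Diamond s is true.
So \Box (r \lor \Diamond s) is true at s2.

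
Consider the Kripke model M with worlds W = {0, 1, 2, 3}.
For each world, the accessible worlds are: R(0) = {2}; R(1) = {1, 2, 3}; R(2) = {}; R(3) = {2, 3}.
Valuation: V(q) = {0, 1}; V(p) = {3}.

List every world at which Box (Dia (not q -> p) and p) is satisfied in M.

2

Recall that Box ψ holds at a world iff ψ holds at every accessible world, and Dia ψ holds iff ψ holds at some accessible world.
Let φ = Box (Dia (not q -> p) and p). Evaluate φ at each world:
  0 (successors {2}): φ is false.
  1 (successors {1, 2, 3}): φ is false.
  2 (successors ∅): φ is true.
  3 (successors {2, 3}): φ is false.
For instance, at 1:
  At 1: Box (Dia (not q -> p) and p) requires Dia (not q -> p) and p at every successor {1, 2, 3}.
    Dia (not q -> p) and p fails at 1, so Box (Dia (not q -> p) and p) is false at 1.
      At 1: Dia (not q -> p) is true, p is false, so Dia (not q -> p) and p is false.
Satisfying worlds: {2}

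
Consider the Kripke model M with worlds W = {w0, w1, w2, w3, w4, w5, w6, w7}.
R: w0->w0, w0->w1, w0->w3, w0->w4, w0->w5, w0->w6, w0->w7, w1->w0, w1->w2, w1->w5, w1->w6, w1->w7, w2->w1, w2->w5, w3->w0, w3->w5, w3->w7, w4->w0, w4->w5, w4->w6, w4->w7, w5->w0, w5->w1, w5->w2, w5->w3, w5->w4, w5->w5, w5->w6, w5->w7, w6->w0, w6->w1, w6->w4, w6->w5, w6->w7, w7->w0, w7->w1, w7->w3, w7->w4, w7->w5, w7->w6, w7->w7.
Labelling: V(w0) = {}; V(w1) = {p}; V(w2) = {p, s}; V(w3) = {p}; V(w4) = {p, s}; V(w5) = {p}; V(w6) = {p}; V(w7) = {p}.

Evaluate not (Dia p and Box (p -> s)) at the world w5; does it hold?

Yes

At w5: Dia p and Box (p -> s) is false, so not (Dia p and Box (p -> s)) is true.
  At w5: Dia p is true, Box (p -> s) is false, so Dia p and Box (p -> s) is false.
    At w5: Dia p requires p at some successor in {w0, w1, w2, w3, w4, w5, w6, w7}.
      p holds at w1, so Dia p is true at w5.
    At w5: Box (p -> s) requires p -> s at every successor {w0, w1, w2, w3, w4, w5, w6, w7}.
      p -> s fails at w1, so Box (p -> s) is false at w5.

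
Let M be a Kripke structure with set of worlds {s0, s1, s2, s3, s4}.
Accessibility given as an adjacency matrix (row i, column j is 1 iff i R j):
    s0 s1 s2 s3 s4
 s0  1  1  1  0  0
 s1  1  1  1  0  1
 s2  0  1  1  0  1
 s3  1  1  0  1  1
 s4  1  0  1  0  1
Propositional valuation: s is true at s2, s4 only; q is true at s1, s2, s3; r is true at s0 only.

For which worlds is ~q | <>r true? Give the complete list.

Let φ = ~q | <>r. Evaluate φ at each world:
  s0 (successors {s0, s1, s2}): φ is true.
  s1 (successors {s0, s1, s2, s4}): φ is true.
  s2 (successors {s1, s2, s4}): φ is false.
  s3 (successors {s0, s1, s3, s4}): φ is true.
  s4 (successors {s0, s2, s4}): φ is true.
For instance, at s4:
  At s4: ~q is true, <>r is true, so ~q | <>r is true.
    At s4: <>r requires r at some successor in {s0, s2, s4}.
      r holds at s0, so <>r is true at s4.
Satisfying worlds: {s0, s1, s3, s4}

s0, s1, s3, s4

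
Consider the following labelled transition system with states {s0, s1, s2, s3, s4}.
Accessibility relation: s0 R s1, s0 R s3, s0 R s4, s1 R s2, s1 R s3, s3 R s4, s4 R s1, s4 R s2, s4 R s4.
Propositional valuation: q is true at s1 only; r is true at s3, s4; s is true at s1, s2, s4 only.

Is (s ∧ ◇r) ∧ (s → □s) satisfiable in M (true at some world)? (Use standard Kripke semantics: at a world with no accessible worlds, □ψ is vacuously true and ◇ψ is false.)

Let φ = (s ∧ ◇r) ∧ (s → □s). Evaluate φ at each world:
  s0 (successors {s1, s3, s4}): φ is false.
  s1 (successors {s2, s3}): φ is false.
  s2 (successors ∅): φ is false.
  s3 (successors {s4}): φ is false.
  s4 (successors {s1, s2, s4}): φ is true.
Detail at s4 (witness):
  At s4: s ∧ ◇r is true, s → □s is true, so (s ∧ ◇r) ∧ (s → □s) is true.
    At s4: s is true, ◇r is true, so s ∧ ◇r is true.
      At s4: ◇r requires r at some successor in {s1, s2, s4}.
        r holds at s4, so ◇r is true at s4.
    At s4: s is true, □s is true, so s → □s is true.
      At s4: □s requires s at every successor {s1, s2, s4}.
        At s1: s is true.
        At s2: s is true.
        At s4: s is true.
      So □s is true at s4.

Yes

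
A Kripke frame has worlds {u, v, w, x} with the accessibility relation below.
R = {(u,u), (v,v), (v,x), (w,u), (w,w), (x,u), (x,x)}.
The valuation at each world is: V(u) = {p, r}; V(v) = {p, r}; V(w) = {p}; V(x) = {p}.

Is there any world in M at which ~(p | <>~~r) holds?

Recall that <>ψ holds at a world iff ψ holds at some accessible world.
Let φ = ~(p | <>~~r). Evaluate φ at each world:
  u (successors {u}): φ is false.
  v (successors {v, x}): φ is false.
  w (successors {u, w}): φ is false.
  x (successors {u, x}): φ is false.
For instance, at w:
  At w: p | <>~~r is true, so ~(p | <>~~r) is false.
    At w: p is true, <>~~r is true, so p | <>~~r is true.
      At w: <>~~r requires ~~r at some successor in {u, w}.
        ~~r holds at u, so <>~~r is true at w.

No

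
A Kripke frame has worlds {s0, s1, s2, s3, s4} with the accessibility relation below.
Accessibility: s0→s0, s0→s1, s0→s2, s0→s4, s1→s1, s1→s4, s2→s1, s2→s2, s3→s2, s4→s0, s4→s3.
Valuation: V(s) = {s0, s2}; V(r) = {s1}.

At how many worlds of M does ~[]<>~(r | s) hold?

Recall that []ψ holds at a world iff ψ holds at every accessible world, and <>ψ holds iff ψ holds at some accessible world.
Let φ = ~[]<>~(r | s). Evaluate φ at each world:
  s0 (successors {s0, s1, s2, s4}): φ is true.
  s1 (successors {s1, s4}): φ is false.
  s2 (successors {s1, s2}): φ is true.
  s3 (successors {s2}): φ is true.
  s4 (successors {s0, s3}): φ is true.
For instance, at s3:
  At s3: []<>~(r | s) is false, so ~[]<>~(r | s) is true.
    At s3: []<>~(r | s) requires <>~(r | s) at every successor {s2}.
      <>~(r | s) fails at s2, so []<>~(r | s) is false at s3.
Satisfying worlds: {s0, s2, s3, s4}

4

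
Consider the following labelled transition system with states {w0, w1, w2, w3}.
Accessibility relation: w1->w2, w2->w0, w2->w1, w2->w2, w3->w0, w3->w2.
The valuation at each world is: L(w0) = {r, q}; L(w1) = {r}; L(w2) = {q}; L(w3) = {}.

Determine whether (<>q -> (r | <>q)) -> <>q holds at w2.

Yes

At w2: <>q -> (r | <>q) is true, <>q is true, so (<>q -> (r | <>q)) -> <>q is true.
  At w2: <>q is true, r | <>q is true, so <>q -> (r | <>q) is true.
    At w2: <>q requires q at some successor in {w0, w1, w2}.
      q holds at w0, so <>q is true at w2.
    At w2: r is false, <>q is true, so r | <>q is true.
      At w2: <>q requires q at some successor in {w0, w1, w2}.
        q holds at w0, so <>q is true at w2.
  At w2: <>q requires q at some successor in {w0, w1, w2}.
    q holds at w0, so <>q is true at w2.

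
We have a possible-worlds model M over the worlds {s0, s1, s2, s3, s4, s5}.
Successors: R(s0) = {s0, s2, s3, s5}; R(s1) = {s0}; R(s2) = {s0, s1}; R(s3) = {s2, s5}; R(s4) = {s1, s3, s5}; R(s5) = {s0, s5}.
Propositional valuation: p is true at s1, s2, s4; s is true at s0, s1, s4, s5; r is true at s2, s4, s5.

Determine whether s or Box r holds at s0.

Yes

At s0: s is true, Box r is false, so s or Box r is true.
  At s0: Box r requires r at every successor {s0, s2, s3, s5}.
    r fails at s0, so Box r is false at s0.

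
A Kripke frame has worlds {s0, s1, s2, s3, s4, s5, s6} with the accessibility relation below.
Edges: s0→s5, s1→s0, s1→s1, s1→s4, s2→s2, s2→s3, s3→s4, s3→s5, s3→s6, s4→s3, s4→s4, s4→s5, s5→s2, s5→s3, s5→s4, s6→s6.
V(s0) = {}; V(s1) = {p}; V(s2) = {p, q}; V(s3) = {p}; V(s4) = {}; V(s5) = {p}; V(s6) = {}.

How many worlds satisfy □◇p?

Recall that □ψ holds at a world iff ψ holds at every accessible world, and ◇ψ holds iff ψ holds at some accessible world.
Let φ = □◇p. Evaluate φ at each world:
  s0 (successors {s5}): φ is true.
  s1 (successors {s0, s1, s4}): φ is true.
  s2 (successors {s2, s3}): φ is true.
  s3 (successors {s4, s5, s6}): φ is false.
  s4 (successors {s3, s4, s5}): φ is true.
  s5 (successors {s2, s3, s4}): φ is true.
  s6 (successors {s6}): φ is false.
For instance, at s4:
  At s4: □◇p requires ◇p at every successor {s3, s4, s5}.
      At s3: ◇p requires p at some successor in {s4, s5, s6}.
        p holds at s5, so ◇p is true at s3.
      At s4: ◇p requires p at some successor in {s3, s4, s5}.
        p holds at s3, so ◇p is true at s4.
      At s5: ◇p requires p at some successor in {s2, s3, s4}.
        p holds at s2, so ◇p is true at s5.
  So □◇p is true at s4.
Satisfying worlds: {s0, s1, s2, s4, s5}

5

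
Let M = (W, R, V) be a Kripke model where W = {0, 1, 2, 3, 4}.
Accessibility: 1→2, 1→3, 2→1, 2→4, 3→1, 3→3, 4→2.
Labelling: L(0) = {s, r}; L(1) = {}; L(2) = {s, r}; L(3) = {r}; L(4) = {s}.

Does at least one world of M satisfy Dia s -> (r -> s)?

Yes

Let φ = Dia s -> (r -> s). Evaluate φ at each world:
  0 (successors ∅): φ is true.
  1 (successors {2, 3}): φ is true.
  2 (successors {1, 4}): φ is true.
  3 (successors {1, 3}): φ is true.
  4 (successors {2}): φ is true.
Detail at 0 (witness):
  At 0: Dia s is false, r -> s is true, so Dia s -> (r -> s) is true.
    At 0: no accessible worlds, so Dia s is false.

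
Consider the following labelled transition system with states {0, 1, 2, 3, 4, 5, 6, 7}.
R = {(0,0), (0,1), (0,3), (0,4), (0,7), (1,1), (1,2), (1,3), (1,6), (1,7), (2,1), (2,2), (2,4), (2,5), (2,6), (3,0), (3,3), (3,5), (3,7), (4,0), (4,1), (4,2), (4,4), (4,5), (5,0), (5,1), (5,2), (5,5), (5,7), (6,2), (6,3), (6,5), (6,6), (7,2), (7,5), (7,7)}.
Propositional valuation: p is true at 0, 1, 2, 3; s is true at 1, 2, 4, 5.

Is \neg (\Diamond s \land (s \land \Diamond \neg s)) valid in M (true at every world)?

No

Recall that \Diamond ψ holds at a world iff ψ holds at some accessible world.
Let φ = \neg (\Diamond s \land (s \land \Diamond \neg s)). Evaluate φ at each world:
  0 (successors {0, 1, 3, 4, 7}): φ is true.
  1 (successors {1, 2, 3, 6, 7}): φ is false.
  2 (successors {1, 2, 4, 5, 6}): φ is false.
  3 (successors {0, 3, 5, 7}): φ is true.
  4 (successors {0, 1, 2, 4, 5}): φ is false.
  5 (successors {0, 1, 2, 5, 7}): φ is false.
  6 (successors {2, 3, 5, 6}): φ is true.
  7 (successors {2, 5, 7}): φ is true.
Detail at 1 (counterexample):
  At 1: \Diamond s \land (s \land \Diamond \neg s) is true, so \neg (\Diamond s \land (s \land \Diamond \neg s)) is false.
    At 1: \Diamond s is true, s \land \Diamond \neg s is true, so \Diamond s \land (s \land \Diamond \neg s) is true.
      At 1: \Diamond s requires s at some successor in {1, 2, 3, 6, 7}.
        s holds at 1, so \Diamond s is true at 1.
      At 1: s is true, \Diamond \neg s is true, so s \land \Diamond \neg s is true.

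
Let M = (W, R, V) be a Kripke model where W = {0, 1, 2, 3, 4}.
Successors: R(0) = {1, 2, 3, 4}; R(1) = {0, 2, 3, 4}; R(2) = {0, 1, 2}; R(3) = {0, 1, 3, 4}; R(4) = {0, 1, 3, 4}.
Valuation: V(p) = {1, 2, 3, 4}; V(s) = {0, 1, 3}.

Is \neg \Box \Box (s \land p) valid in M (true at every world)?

Yes

Let φ = \neg \Box \Box (s \land p). Evaluate φ at each world:
  0 (successors {1, 2, 3, 4}): φ is true.
  1 (successors {0, 2, 3, 4}): φ is true.
  2 (successors {0, 1, 2}): φ is true.
  3 (successors {0, 1, 3, 4}): φ is true.
  4 (successors {0, 1, 3, 4}): φ is true.
For instance, at 1:
  At 1: \Box \Box (s \land p) is false, so \neg \Box \Box (s \land p) is true.
    At 1: \Box \Box (s \land p) requires \Box (s \land p) at every successor {0, 2, 3, 4}.
      \Box (s \land p) fails at 0, so \Box \Box (s \land p) is false at 1.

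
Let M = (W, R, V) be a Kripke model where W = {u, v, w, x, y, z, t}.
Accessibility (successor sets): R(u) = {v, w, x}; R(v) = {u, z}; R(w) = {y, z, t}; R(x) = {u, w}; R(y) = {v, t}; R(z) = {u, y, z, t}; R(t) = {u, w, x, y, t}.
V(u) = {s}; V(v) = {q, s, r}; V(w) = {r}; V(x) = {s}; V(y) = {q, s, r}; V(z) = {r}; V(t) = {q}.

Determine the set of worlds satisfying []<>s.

Let φ = []<>s. Evaluate φ at each world:
  u (successors {v, w, x}): φ is true.
  v (successors {u, z}): φ is true.
  w (successors {y, z, t}): φ is true.
  x (successors {u, w}): φ is true.
  y (successors {v, t}): φ is true.
  z (successors {u, y, z, t}): φ is true.
  t (successors {u, w, x, y, t}): φ is true.
For instance, at x:
  At x: []<>s requires <>s at every successor {u, w}.
      At u: <>s requires s at some successor in {v, w, x}.
        s holds at v, so <>s is true at u.
      At w: <>s requires s at some successor in {y, z, t}.
        s holds at y, so <>s is true at w.
  So []<>s is true at x.
Satisfying worlds: {u, v, w, x, y, z, t}

u, v, w, x, y, z, t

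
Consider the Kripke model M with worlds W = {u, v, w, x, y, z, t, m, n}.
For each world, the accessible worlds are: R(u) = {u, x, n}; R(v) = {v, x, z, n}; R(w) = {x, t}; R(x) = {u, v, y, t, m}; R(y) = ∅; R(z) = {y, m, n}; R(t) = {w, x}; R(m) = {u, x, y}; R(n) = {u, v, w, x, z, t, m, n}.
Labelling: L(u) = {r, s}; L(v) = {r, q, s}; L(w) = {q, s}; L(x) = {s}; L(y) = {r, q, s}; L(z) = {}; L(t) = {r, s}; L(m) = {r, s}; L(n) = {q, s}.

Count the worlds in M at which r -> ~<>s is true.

Let φ = r -> ~<>s. Evaluate φ at each world:
  u (successors {u, x, n}): φ is false.
  v (successors {v, x, z, n}): φ is false.
  w (successors {x, t}): φ is true.
  x (successors {u, v, y, t, m}): φ is true.
  y (successors ∅): φ is true.
  z (successors {y, m, n}): φ is true.
  t (successors {w, x}): φ is false.
  m (successors {u, x, y}): φ is false.
  n (successors {u, v, w, x, z, t, m, n}): φ is true.
For instance, at v:
  At v: r is true, ~<>s is false, so r -> ~<>s is false.
    At v: <>s is true, so ~<>s is false.
      At v: <>s requires s at some successor in {v, x, z, n}.
        s holds at v, so <>s is true at v.
Satisfying worlds: {w, x, y, z, n}

5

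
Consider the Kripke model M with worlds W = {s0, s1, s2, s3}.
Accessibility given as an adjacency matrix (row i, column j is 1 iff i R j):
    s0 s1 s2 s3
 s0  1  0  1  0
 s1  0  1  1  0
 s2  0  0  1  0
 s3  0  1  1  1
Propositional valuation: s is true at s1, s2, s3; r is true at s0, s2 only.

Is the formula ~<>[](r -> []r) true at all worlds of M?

Let φ = ~<>[](r -> []r). Evaluate φ at each world:
  s0 (successors {s0, s2}): φ is false.
  s1 (successors {s1, s2}): φ is false.
  s2 (successors {s2}): φ is false.
  s3 (successors {s1, s2, s3}): φ is false.
Detail at s0 (counterexample):
  At s0: <>[](r -> []r) is true, so ~<>[](r -> []r) is false.
    At s0: <>[](r -> []r) requires [](r -> []r) at some successor in {s0, s2}.
      [](r -> []r) holds at s0, so <>[](r -> []r) is true at s0.

No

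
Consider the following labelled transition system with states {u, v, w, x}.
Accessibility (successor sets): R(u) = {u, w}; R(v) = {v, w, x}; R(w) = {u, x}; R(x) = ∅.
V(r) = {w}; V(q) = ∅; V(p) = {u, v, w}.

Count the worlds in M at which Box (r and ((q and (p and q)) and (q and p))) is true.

1

Let φ = Box (r and ((q and (p and q)) and (q and p))). Evaluate φ at each world:
  u (successors {u, w}): φ is false.
  v (successors {v, w, x}): φ is false.
  w (successors {u, x}): φ is false.
  x (successors ∅): φ is true.
For instance, at u:
  At u: Box (r and ((q and (p and q)) and (q and p))) requires r and ((q and (p and q)) and (q and p)) at every successor {u, w}.
    r and ((q and (p and q)) and (q and p)) fails at u, so Box (r and ((q and (p and q)) and (q and p))) is false at u.
Satisfying worlds: {x}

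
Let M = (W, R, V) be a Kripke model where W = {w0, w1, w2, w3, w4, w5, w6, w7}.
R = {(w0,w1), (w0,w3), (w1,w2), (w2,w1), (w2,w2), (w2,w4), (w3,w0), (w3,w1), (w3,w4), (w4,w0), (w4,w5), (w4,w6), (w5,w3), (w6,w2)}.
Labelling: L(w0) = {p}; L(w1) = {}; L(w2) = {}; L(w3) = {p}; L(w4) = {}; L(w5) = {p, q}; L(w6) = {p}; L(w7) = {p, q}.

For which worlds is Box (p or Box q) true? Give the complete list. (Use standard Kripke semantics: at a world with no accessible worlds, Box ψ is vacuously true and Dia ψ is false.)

w4, w5, w7

Let φ = Box (p or Box q). Evaluate φ at each world:
  w0 (successors {w1, w3}): φ is false.
  w1 (successors {w2}): φ is false.
  w2 (successors {w1, w2, w4}): φ is false.
  w3 (successors {w0, w1, w4}): φ is false.
  w4 (successors {w0, w5, w6}): φ is true.
  w5 (successors {w3}): φ is true.
  w6 (successors {w2}): φ is false.
  w7 (successors ∅): φ is true.
For instance, at w5:
  At w5: Box (p or Box q) requires p or Box q at every successor {w3}.
      At w3: p is true, Box q is false, so p or Box q is true.
  So Box (p or Box q) is true at w5.
Satisfying worlds: {w4, w5, w7}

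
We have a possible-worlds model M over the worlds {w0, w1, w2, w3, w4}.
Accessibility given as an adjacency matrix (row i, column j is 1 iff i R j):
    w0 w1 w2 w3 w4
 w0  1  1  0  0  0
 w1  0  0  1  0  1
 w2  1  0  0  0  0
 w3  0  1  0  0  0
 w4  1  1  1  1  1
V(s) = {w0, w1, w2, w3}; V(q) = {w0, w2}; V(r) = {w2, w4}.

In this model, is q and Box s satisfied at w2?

Yes

At w2: q is true, Box s is true, so q and Box s is true.
  At w2: Box s requires s at every successor {w0}.
    At w0: s is true.
  So Box s is true at w2.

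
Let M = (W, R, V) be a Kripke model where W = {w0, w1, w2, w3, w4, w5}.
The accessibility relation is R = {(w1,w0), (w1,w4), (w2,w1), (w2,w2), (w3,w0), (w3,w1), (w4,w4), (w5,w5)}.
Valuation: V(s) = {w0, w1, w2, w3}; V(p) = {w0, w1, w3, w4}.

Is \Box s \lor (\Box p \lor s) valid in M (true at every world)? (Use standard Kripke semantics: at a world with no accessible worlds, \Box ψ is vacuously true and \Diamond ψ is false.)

No

Let φ = \Box s \lor (\Box p \lor s). Evaluate φ at each world:
  w0 (successors ∅): φ is true.
  w1 (successors {w0, w4}): φ is true.
  w2 (successors {w1, w2}): φ is true.
  w3 (successors {w0, w1}): φ is true.
  w4 (successors {w4}): φ is true.
  w5 (successors {w5}): φ is false.
Detail at w5 (counterexample):
  At w5: \Box s is false, \Box p \lor s is false, so \Box s \lor (\Box p \lor s) is false.
    At w5: \Box s requires s at every successor {w5}.
      s fails at w5, so \Box s is false at w5.
    At w5: \Box p is false, s is false, so \Box p \lor s is false.
      At w5: \Box p requires p at every successor {w5}.
        p fails at w5, so \Box p is false at w5.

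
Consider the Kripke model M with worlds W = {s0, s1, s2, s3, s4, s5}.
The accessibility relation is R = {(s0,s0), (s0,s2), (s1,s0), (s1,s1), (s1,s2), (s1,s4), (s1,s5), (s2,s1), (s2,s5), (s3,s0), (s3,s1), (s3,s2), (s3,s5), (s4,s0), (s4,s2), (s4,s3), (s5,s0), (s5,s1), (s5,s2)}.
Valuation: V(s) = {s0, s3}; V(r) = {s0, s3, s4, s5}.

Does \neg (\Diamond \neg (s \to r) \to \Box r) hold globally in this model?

Let φ = \neg (\Diamond \neg (s \to r) \to \Box r). Evaluate φ at each world:
  s0 (successors {s0, s2}): φ is false.
  s1 (successors {s0, s1, s2, s4, s5}): φ is false.
  s2 (successors {s1, s5}): φ is false.
  s3 (successors {s0, s1, s2, s5}): φ is false.
  s4 (successors {s0, s2, s3}): φ is false.
  s5 (successors {s0, s1, s2}): φ is false.
Detail at s0 (counterexample):
  At s0: \Diamond \neg (s \to r) \to \Box r is true, so \neg (\Diamond \neg (s \to r) \to \Box r) is false.
    At s0: \Diamond \neg (s \to r) is false, \Box r is false, so \Diamond \neg (s \to r) \to \Box r is true.
      At s0: \Diamond \neg (s \to r) requires \neg (s \to r) at some successor in {s0, s2}.
        At s0: \neg (s \to r) is false.
        At s2: \neg (s \to r) is false.
      So \Diamond \neg (s \to r) is false at s0.
      At s0: \Box r requires r at every successor {s0, s2}.
        r fails at s2, so \Box r is false at s0.

No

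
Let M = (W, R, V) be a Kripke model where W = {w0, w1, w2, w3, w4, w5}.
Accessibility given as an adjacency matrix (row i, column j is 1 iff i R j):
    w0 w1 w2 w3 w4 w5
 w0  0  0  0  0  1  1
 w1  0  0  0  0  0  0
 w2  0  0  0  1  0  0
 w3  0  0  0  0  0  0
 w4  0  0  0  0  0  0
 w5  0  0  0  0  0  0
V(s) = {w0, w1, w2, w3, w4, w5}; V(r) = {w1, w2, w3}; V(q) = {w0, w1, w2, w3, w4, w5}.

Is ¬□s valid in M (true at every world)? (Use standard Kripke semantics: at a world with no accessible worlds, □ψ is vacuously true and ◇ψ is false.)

No

Let φ = ¬□s. Evaluate φ at each world:
  w0 (successors {w4, w5}): φ is false.
  w1 (successors ∅): φ is false.
  w2 (successors {w3}): φ is false.
  w3 (successors ∅): φ is false.
  w4 (successors ∅): φ is false.
  w5 (successors ∅): φ is false.
Detail at w0 (counterexample):
  At w0: □s is true, so ¬□s is false.
    At w0: □s requires s at every successor {w4, w5}.
      At w4: s is true.
      At w5: s is true.
    So □s is true at w0.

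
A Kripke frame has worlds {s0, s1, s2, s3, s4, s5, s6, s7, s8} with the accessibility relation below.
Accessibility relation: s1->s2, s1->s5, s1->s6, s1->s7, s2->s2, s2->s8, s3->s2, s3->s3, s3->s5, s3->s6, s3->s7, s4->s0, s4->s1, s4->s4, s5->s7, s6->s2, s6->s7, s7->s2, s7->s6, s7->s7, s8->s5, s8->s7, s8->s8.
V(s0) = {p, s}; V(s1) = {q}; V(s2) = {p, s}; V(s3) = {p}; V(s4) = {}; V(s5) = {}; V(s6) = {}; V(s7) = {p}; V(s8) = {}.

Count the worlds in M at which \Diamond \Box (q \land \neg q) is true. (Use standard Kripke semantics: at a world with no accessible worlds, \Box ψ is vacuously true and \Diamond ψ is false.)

1

Let φ = \Diamond \Box (q \land \neg q). Evaluate φ at each world:
  s0 (successors ∅): φ is false.
  s1 (successors {s2, s5, s6, s7}): φ is false.
  s2 (successors {s2, s8}): φ is false.
  s3 (successors {s2, s3, s5, s6, s7}): φ is false.
  s4 (successors {s0, s1, s4}): φ is true.
  s5 (successors {s7}): φ is false.
  s6 (successors {s2, s7}): φ is false.
  s7 (successors {s2, s6, s7}): φ is false.
  s8 (successors {s5, s7, s8}): φ is false.
For instance, at s8:
  At s8: \Diamond \Box (q \land \neg q) requires \Box (q \land \neg q) at some successor in {s5, s7, s8}.
    At s5: \Box (q \land \neg q) is false.
    At s7: \Box (q \land \neg q) is false.
    At s8: \Box (q \land \neg q) is false.
  So \Diamond \Box (q \land \neg q) is false at s8.
Satisfying worlds: {s4}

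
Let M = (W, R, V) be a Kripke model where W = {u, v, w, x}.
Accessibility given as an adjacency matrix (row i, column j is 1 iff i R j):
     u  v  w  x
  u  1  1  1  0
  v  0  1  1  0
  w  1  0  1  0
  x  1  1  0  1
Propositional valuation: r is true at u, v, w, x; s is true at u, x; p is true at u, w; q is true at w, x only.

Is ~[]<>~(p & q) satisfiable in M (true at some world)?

Let φ = ~[]<>~(p & q). Evaluate φ at each world:
  u (successors {u, v, w}): φ is false.
  v (successors {v, w}): φ is false.
  w (successors {u, w}): φ is false.
  x (successors {u, v, x}): φ is false.
For instance, at x:
  At x: []<>~(p & q) is true, so ~[]<>~(p & q) is false.
    At x: []<>~(p & q) requires <>~(p & q) at every successor {u, v, x}.
      At u: <>~(p & q) is true.
      At v: <>~(p & q) is true.
      At x: <>~(p & q) is true.
    So []<>~(p & q) is true at x.

No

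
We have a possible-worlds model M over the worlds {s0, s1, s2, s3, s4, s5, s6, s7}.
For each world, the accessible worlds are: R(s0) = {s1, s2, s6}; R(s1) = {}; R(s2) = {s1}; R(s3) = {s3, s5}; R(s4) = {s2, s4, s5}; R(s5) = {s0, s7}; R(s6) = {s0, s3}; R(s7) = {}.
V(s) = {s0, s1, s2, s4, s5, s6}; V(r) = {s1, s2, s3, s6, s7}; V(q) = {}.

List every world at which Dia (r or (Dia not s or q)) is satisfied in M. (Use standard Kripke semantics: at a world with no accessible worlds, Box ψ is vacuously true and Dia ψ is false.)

s0, s2, s3, s4, s5, s6

Recall that Dia ψ holds at a world iff ψ holds at some accessible world.
Let φ = Dia (r or (Dia not s or q)). Evaluate φ at each world:
  s0 (successors {s1, s2, s6}): φ is true.
  s1 (successors ∅): φ is false.
  s2 (successors {s1}): φ is true.
  s3 (successors {s3, s5}): φ is true.
  s4 (successors {s2, s4, s5}): φ is true.
  s5 (successors {s0, s7}): φ is true.
  s6 (successors {s0, s3}): φ is true.
  s7 (successors ∅): φ is false.
For instance, at s3:
  At s3: Dia (r or (Dia not s or q)) requires r or (Dia not s or q) at some successor in {s3, s5}.
    r or (Dia not s or q) holds at s3, so Dia (r or (Dia not s or q)) is true at s3.
      At s3: r is true, Dia not s or q is true, so r or (Dia not s or q) is true.
Satisfying worlds: {s0, s2, s3, s4, s5, s6}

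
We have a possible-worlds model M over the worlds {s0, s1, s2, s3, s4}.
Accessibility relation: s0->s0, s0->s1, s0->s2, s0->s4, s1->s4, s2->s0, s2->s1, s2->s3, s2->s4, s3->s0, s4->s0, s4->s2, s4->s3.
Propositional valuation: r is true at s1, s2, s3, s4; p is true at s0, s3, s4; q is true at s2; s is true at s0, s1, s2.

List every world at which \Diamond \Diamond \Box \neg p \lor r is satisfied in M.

Let φ = \Diamond \Diamond \Box \neg p \lor r. Evaluate φ at each world:
  s0 (successors {s0, s1, s2, s4}): φ is false.
  s1 (successors {s4}): φ is true.
  s2 (successors {s0, s1, s3, s4}): φ is true.
  s3 (successors {s0}): φ is true.
  s4 (successors {s0, s2, s3}): φ is true.
For instance, at s1:
  At s1: \Diamond \Diamond \Box \neg p is false, r is true, so \Diamond \Diamond \Box \neg p \lor r is true.
    At s1: \Diamond \Diamond \Box \neg p requires \Diamond \Box \neg p at some successor in {s4}.
      At s4: \Diamond \Box \neg p is false.
    So \Diamond \Diamond \Box \neg p is false at s1.
Satisfying worlds: {s1, s2, s3, s4}

s1, s2, s3, s4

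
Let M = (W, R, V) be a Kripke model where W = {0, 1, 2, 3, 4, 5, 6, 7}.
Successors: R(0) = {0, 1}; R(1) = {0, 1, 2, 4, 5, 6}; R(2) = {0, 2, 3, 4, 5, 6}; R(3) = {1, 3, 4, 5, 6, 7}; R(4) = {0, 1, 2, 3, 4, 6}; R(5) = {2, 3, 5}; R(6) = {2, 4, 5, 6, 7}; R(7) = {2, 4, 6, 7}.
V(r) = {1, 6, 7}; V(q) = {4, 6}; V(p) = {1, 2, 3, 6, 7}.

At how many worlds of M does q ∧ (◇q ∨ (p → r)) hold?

2

Recall that ◇ψ holds at a world iff ψ holds at some accessible world.
Let φ = q ∧ (◇q ∨ (p → r)). Evaluate φ at each world:
  0 (successors {0, 1}): φ is false.
  1 (successors {0, 1, 2, 4, 5, 6}): φ is false.
  2 (successors {0, 2, 3, 4, 5, 6}): φ is false.
  3 (successors {1, 3, 4, 5, 6, 7}): φ is false.
  4 (successors {0, 1, 2, 3, 4, 6}): φ is true.
  5 (successors {2, 3, 5}): φ is false.
  6 (successors {2, 4, 5, 6, 7}): φ is true.
  7 (successors {2, 4, 6, 7}): φ is false.
For instance, at 6:
  At 6: q is true, ◇q ∨ (p → r) is true, so q ∧ (◇q ∨ (p → r)) is true.
    At 6: ◇q is true, p → r is true, so ◇q ∨ (p → r) is true.
      At 6: ◇q requires q at some successor in {2, 4, 5, 6, 7}.
        q holds at 4, so ◇q is true at 6.
Satisfying worlds: {4, 6}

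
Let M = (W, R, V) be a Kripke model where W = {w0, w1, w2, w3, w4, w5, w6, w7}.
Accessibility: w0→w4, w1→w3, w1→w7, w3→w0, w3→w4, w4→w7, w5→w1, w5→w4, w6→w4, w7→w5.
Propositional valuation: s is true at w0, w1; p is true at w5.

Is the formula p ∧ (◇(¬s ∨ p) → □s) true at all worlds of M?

No

Recall that □ψ holds at a world iff ψ holds at every accessible world, and ◇ψ holds iff ψ holds at some accessible world.
Let φ = p ∧ (◇(¬s ∨ p) → □s). Evaluate φ at each world:
  w0 (successors {w4}): φ is false.
  w1 (successors {w3, w7}): φ is false.
  w2 (successors ∅): φ is false.
  w3 (successors {w0, w4}): φ is false.
  w4 (successors {w7}): φ is false.
  w5 (successors {w1, w4}): φ is false.
  w6 (successors {w4}): φ is false.
  w7 (successors {w5}): φ is false.
Detail at w0 (counterexample):
  At w0: p is false, ◇(¬s ∨ p) → □s is false, so p ∧ (◇(¬s ∨ p) → □s) is false.
    At w0: ◇(¬s ∨ p) is true, □s is false, so ◇(¬s ∨ p) → □s is false.
      At w0: ◇(¬s ∨ p) requires ¬s ∨ p at some successor in {w4}.
        ¬s ∨ p holds at w4, so ◇(¬s ∨ p) is true at w0.
      At w0: □s requires s at every successor {w4}.
        s fails at w4, so □s is false at w0.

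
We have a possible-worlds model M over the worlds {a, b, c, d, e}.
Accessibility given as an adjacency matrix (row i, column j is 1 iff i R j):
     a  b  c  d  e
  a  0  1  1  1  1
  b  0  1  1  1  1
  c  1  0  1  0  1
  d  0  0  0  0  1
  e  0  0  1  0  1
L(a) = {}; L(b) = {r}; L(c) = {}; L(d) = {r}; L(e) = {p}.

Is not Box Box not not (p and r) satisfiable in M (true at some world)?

Yes

Recall that Box ψ holds at a world iff ψ holds at every accessible world, and Dia ψ holds iff ψ holds at some accessible world.
Let φ = not Box Box not not (p and r). Evaluate φ at each world:
  a (successors {b, c, d, e}): φ is true.
  b (successors {b, c, d, e}): φ is true.
  c (successors {a, c, e}): φ is true.
  d (successors {e}): φ is true.
  e (successors {c, e}): φ is true.
Detail at a (witness):
  At a: Box Box not not (p and r) is false, so not Box Box not not (p and r) is true.
    At a: Box Box not not (p and r) requires Box not not (p and r) at every successor {b, c, d, e}.
      Box not not (p and r) fails at b, so Box Box not not (p and r) is false at a.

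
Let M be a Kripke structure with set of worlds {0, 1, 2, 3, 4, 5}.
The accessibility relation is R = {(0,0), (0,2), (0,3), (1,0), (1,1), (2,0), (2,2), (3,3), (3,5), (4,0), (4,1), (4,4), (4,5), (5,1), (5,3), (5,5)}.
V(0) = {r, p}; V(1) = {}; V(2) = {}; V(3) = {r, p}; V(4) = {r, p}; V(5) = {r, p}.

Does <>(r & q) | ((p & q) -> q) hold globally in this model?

Yes

Let φ = <>(r & q) | ((p & q) -> q). Evaluate φ at each world:
  0 (successors {0, 2, 3}): φ is true.
  1 (successors {0, 1}): φ is true.
  2 (successors {0, 2}): φ is true.
  3 (successors {3, 5}): φ is true.
  4 (successors {0, 1, 4, 5}): φ is true.
  5 (successors {1, 3, 5}): φ is true.
For instance, at 1:
  At 1: <>(r & q) is false, (p & q) -> q is true, so <>(r & q) | ((p & q) -> q) is true.
    At 1: <>(r & q) requires r & q at some successor in {0, 1}.
      At 0: r & q is false.
      At 1: r & q is false.
    So <>(r & q) is false at 1.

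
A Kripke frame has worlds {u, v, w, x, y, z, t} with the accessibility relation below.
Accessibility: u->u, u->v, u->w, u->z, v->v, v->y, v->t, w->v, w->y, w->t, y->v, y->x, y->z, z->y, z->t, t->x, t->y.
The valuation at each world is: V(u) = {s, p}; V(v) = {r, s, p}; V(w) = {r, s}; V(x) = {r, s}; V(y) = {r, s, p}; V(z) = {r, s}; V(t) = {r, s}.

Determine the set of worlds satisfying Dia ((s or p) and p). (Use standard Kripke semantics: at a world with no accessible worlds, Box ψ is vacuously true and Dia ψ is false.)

u, v, w, y, z, t

Let φ = Dia ((s or p) and p). Evaluate φ at each world:
  u (successors {u, v, w, z}): φ is true.
  v (successors {v, y, t}): φ is true.
  w (successors {v, y, t}): φ is true.
  x (successors ∅): φ is false.
  y (successors {v, x, z}): φ is true.
  z (successors {y, t}): φ is true.
  t (successors {x, y}): φ is true.
For instance, at v:
  At v: Dia ((s or p) and p) requires (s or p) and p at some successor in {v, y, t}.
    (s or p) and p holds at v, so Dia ((s or p) and p) is true at v.
Satisfying worlds: {u, v, w, y, z, t}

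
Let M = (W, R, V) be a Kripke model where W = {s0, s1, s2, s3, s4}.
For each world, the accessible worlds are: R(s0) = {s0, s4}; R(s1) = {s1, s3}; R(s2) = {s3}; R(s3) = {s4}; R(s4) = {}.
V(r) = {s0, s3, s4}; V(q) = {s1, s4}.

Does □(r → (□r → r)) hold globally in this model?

Yes

Let φ = □(r → (□r → r)). Evaluate φ at each world:
  s0 (successors {s0, s4}): φ is true.
  s1 (successors {s1, s3}): φ is true.
  s2 (successors {s3}): φ is true.
  s3 (successors {s4}): φ is true.
  s4 (successors ∅): φ is true.
For instance, at s2:
  At s2: □(r → (□r → r)) requires r → (□r → r) at every successor {s3}.
      At s3: r is true, □r → r is true, so r → (□r → r) is true.
  So □(r → (□r → r)) is true at s2.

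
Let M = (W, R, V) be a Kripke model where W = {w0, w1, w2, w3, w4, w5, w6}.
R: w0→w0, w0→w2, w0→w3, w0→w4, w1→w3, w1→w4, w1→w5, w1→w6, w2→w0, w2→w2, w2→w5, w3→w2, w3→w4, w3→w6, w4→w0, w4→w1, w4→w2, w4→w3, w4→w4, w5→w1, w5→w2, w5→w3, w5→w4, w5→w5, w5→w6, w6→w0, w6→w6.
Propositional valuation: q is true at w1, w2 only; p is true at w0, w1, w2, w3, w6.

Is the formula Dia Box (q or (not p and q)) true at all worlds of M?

Let φ = Dia Box (q or (not p and q)). Evaluate φ at each world:
  w0 (successors {w0, w2, w3, w4}): φ is false.
  w1 (successors {w3, w4, w5, w6}): φ is false.
  w2 (successors {w0, w2, w5}): φ is false.
  w3 (successors {w2, w4, w6}): φ is false.
  w4 (successors {w0, w1, w2, w3, w4}): φ is false.
  w5 (successors {w1, w2, w3, w4, w5, w6}): φ is false.
  w6 (successors {w0, w6}): φ is false.
Detail at w0 (counterexample):
  At w0: Dia Box (q or (not p and q)) requires Box (q or (not p and q)) at some successor in {w0, w2, w3, w4}.
    At w0: Box (q or (not p and q)) is false.
    At w2: Box (q or (not p and q)) is false.
    At w3: Box (q or (not p and q)) is false.
    At w4: Box (q or (not p and q)) is false.
  So Dia Box (q or (not p and q)) is false at w0.

No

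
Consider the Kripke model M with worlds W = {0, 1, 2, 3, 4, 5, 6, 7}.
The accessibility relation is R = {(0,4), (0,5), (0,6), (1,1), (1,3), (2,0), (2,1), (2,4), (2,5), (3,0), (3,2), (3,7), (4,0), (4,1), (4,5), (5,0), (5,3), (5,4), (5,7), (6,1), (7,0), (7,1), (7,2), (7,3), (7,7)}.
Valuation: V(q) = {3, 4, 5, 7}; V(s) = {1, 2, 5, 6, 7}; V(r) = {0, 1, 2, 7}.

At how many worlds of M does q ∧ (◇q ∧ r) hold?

1

Let φ = q ∧ (◇q ∧ r). Evaluate φ at each world:
  0 (successors {4, 5, 6}): φ is false.
  1 (successors {1, 3}): φ is false.
  2 (successors {0, 1, 4, 5}): φ is false.
  3 (successors {0, 2, 7}): φ is false.
  4 (successors {0, 1, 5}): φ is false.
  5 (successors {0, 3, 4, 7}): φ is false.
  6 (successors {1}): φ is false.
  7 (successors {0, 1, 2, 3, 7}): φ is true.
For instance, at 4:
  At 4: q is true, ◇q ∧ r is false, so q ∧ (◇q ∧ r) is false.
    At 4: ◇q is true, r is false, so ◇q ∧ r is false.
      At 4: ◇q requires q at some successor in {0, 1, 5}.
        q holds at 5, so ◇q is true at 4.
Satisfying worlds: {7}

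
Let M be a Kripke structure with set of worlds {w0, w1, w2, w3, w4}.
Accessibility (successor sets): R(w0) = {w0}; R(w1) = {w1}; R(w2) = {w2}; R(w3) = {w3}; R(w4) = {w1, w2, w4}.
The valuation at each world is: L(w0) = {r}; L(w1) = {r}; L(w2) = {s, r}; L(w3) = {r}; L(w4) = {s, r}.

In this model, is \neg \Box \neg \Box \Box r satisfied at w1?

Yes

At w1: \Box \neg \Box \Box r is false, so \neg \Box \neg \Box \Box r is true.
  At w1: \Box \neg \Box \Box r requires \neg \Box \Box r at every successor {w1}.
    \neg \Box \Box r fails at w1, so \Box \neg \Box \Box r is false at w1.
      At w1: \Box \Box r is true, so \neg \Box \Box r is false.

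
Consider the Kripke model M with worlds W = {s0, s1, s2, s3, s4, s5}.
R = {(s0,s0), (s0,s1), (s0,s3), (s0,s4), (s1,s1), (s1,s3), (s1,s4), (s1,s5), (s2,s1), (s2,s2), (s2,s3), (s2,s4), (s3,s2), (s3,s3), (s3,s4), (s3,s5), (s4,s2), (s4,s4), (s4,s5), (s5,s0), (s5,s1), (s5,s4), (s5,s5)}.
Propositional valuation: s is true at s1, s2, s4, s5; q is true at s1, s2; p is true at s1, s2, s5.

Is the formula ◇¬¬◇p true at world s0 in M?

At s0: ◇¬¬◇p requires ¬¬◇p at some successor in {s0, s1, s3, s4}.
  ¬¬◇p holds at s0, so ◇¬¬◇p is true at s0.
    At s0: ¬◇p is false, so ¬¬◇p is true.
      At s0: ◇p is true, so ¬◇p is false.

Yes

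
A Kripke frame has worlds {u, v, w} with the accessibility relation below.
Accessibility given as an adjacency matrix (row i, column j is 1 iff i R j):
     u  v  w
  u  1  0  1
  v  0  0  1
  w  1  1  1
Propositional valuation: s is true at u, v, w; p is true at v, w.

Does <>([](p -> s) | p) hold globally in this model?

Yes

Let φ = <>([](p -> s) | p). Evaluate φ at each world:
  u (successors {u, w}): φ is true.
  v (successors {w}): φ is true.
  w (successors {u, v, w}): φ is true.
For instance, at v:
  At v: <>([](p -> s) | p) requires [](p -> s) | p at some successor in {w}.
    [](p -> s) | p holds at w, so <>([](p -> s) | p) is true at v.
      At w: [](p -> s) is true, p is true, so [](p -> s) | p is true.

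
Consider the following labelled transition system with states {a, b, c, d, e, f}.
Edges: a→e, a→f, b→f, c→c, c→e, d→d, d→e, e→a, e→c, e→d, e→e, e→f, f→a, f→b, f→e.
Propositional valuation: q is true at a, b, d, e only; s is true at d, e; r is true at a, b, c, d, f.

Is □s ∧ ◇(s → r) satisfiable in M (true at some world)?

Let φ = □s ∧ ◇(s → r). Evaluate φ at each world:
  a (successors {e, f}): φ is false.
  b (successors {f}): φ is false.
  c (successors {c, e}): φ is false.
  d (successors {d, e}): φ is true.
  e (successors {a, c, d, e, f}): φ is false.
  f (successors {a, b, e}): φ is false.
Detail at d (witness):
  At d: □s is true, ◇(s → r) is true, so □s ∧ ◇(s → r) is true.
    At d: □s requires s at every successor {d, e}.
      At d: s is true.
      At e: s is true.
    So □s is true at d.
    At d: ◇(s → r) requires s → r at some successor in {d, e}.
      s → r holds at d, so ◇(s → r) is true at d.

Yes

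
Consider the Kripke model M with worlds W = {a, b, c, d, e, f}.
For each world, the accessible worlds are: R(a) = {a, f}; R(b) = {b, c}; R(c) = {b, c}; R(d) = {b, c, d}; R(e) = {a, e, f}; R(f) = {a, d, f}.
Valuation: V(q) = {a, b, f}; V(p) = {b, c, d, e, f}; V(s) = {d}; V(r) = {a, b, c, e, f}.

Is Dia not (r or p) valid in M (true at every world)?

No

Recall that Dia ψ holds at a world iff ψ holds at some accessible world.
Let φ = Dia not (r or p). Evaluate φ at each world:
  a (successors {a, f}): φ is false.
  b (successors {b, c}): φ is false.
  c (successors {b, c}): φ is false.
  d (successors {b, c, d}): φ is false.
  e (successors {a, e, f}): φ is false.
  f (successors {a, d, f}): φ is false.
Detail at a (counterexample):
  At a: Dia not (r or p) requires not (r or p) at some successor in {a, f}.
    At a: not (r or p) is false.
    At f: not (r or p) is false.
  So Dia not (r or p) is false at a.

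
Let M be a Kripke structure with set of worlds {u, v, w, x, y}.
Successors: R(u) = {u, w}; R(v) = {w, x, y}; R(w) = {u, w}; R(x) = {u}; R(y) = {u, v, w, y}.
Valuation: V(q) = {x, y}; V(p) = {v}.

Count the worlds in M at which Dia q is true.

Recall that Dia ψ holds at a world iff ψ holds at some accessible world.
Let φ = Dia q. Evaluate φ at each world:
  u (successors {u, w}): φ is false.
  v (successors {w, x, y}): φ is true.
  w (successors {u, w}): φ is false.
  x (successors {u}): φ is false.
  y (successors {u, v, w, y}): φ is true.
For instance, at y:
  At y: Dia q requires q at some successor in {u, v, w, y}.
    q holds at y, so Dia q is true at y.
Satisfying worlds: {v, y}

2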